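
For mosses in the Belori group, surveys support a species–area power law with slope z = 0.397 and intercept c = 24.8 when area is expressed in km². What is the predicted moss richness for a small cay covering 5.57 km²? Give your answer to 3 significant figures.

49.0

S = 24.8 × 5.57^0.397 = 24.8 × 1.977 ≈ 49.04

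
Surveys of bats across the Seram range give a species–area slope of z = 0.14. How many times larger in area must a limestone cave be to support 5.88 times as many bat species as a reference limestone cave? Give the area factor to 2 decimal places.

(A₂/A₁)^0.14 = 5.88, so A₂/A₁ = 5.88^(1/0.14) = 5.88^7.143
ln(A₂/A₁) = ln 5.88 / 0.14 = 1.7716 / 0.14 = 12.6540
A₂/A₁ = e^12.6540 ≈ 313006

313005.76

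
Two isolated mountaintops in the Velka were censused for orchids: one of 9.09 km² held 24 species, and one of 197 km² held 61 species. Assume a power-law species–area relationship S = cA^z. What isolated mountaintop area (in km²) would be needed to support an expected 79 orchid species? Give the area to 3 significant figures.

462 km²

z = ln(61/24) / ln(197/9.09) = 0.9328 / 3.0760 = 0.3033
c = 24 / 9.09^0.3033 = 24 / 1.953 = 12.29
A = (79/12.29)^(1/0.3033) ⇒ ln A = ln(6.428)/0.3033 = 6.1359
A = e^6.1359 ≈ 462.1 km²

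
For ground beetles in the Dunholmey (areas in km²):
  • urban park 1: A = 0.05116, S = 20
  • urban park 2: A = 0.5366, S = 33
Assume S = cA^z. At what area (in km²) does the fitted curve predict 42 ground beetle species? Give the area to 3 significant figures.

1.66 km²

z = ln(33/20) / ln(0.5366/0.05116) = 0.5008 / 2.3503 = 0.2131
c = 20 / 0.05116^0.2131 = 20 / 0.5308 = 37.68
A = (42/37.68)^(1/0.2131) ⇒ ln A = ln(1.115)/0.2131 = 0.5093
A = e^0.5093 ≈ 1.664 km²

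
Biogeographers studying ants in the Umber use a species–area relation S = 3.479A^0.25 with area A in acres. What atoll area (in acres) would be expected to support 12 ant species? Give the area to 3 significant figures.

142 acres

12 = 3.479 × A^0.25  ⇒  A^0.25 = 12/3.479 = 3.449
ln A = ln(3.449) / 0.25 = 1.2382 / 0.25 = 4.9526
A = e^4.9526 ≈ 141.5 acres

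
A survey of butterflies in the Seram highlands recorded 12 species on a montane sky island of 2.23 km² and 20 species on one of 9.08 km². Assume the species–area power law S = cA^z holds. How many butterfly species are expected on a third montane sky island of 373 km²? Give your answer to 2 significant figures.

77

z = ln(20/12) / ln(9.08/2.23) = 0.5108 / 1.4041 = 0.3638
c = 12 / 2.23^0.3638 = 12 / 1.339 = 8.963
S₃ = 8.963 × 373^0.3638 = 8.963 × 8.622 ≈ 77.28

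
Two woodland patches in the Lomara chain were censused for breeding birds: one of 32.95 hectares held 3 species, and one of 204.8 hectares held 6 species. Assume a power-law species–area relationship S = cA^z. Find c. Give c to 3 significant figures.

0.797

z = ln(S₂/S₁) / ln(A₂/A₁) = ln(6/3) / ln(204.8/32.95) = 0.6931 / 1.8270 = 0.3794
c = S₁ / A₁^z = 3 / 32.95^0.3794 = 3 / 3.766 = 0.7967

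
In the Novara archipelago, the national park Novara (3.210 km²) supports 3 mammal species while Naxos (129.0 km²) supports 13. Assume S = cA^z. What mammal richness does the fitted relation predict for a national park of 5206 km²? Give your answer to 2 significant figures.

z = ln(13/3) / ln(129/3.21) = 1.4663 / 3.6935 = 0.3970
c = 3 / 3.21^0.3970 = 3 / 1.589 = 1.888
S₃ = 1.888 × 5206^0.3970 = 1.888 × 29.89 ≈ 56.43

56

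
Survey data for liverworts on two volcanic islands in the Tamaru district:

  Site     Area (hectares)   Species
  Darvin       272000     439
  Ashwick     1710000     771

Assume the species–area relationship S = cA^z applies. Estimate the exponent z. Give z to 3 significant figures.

Taking logs: ln S = ln c + z ln A, so z = (ln S₂ − ln S₁)/(ln A₂ − ln A₁).
z = ln(771/439) / ln(1710000/272000) = ln(1.756) / ln(6.287) = 0.5632 / 1.8384 = 0.3063

0.306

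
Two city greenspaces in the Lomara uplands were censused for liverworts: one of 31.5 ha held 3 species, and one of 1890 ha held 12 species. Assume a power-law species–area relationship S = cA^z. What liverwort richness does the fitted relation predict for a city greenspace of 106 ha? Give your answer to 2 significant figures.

z = ln(12/3) / ln(1890/31.5) = 1.3863 / 4.0943 = 0.3386
c = 3 / 31.5^0.3386 = 3 / 3.216 = 0.9329
S₃ = 0.9329 × 106^0.3386 = 0.9329 × 4.85 ≈ 4.524

4.5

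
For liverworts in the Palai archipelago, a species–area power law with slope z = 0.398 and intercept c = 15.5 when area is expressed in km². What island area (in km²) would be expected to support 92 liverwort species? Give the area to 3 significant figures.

92 = 15.5 × A^0.398  ⇒  A^0.398 = 92/15.5 = 5.935
ln A = ln(5.935) / 0.398 = 1.7809 / 0.398 = 4.4747
A = e^4.4747 ≈ 87.77 km²

87.8 km²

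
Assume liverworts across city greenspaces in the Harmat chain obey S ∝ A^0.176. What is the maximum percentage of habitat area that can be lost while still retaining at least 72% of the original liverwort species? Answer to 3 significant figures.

Need (A_new/A_old)^0.176 = 0.72, so A_new/A_old = 0.72^(1/0.176) = 0.72^5.682
ln(A_new/A_old) = ln 0.72 / 0.176 = -0.3285 / 0.176 = -1.8665
A_new/A_old = e^-1.8665 ≈ 0.1547
Fraction that can be lost = 1 − 0.1547 = 0.8453

84.5%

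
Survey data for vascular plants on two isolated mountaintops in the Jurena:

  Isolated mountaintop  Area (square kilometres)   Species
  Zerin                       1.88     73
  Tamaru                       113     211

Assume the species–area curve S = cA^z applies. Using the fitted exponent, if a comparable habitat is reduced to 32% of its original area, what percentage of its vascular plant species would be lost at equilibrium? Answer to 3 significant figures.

25.6%

z = ln(211/73) / ln(113/1.88) = 1.0614 / 4.0961 = 0.2591
S_new/S_old = (A_new/A_old)^z = 0.32^0.2591 = exp(0.2591 × -1.1394) = 0.7443
Fraction lost = 1 − 0.7443 = 0.2557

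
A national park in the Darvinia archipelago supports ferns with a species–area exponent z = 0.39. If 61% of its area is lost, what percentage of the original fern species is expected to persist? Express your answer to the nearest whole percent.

69%

S_new/S_old = (A_new/A_old)^z = 0.39^0.39
= exp(0.39 × ln 0.39) = exp(0.39 × -0.9416) = exp(-0.3672) ≈ 0.6927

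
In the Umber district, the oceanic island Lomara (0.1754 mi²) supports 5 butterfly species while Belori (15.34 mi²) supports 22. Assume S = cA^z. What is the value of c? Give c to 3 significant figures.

z = ln(S₂/S₁) / ln(A₂/A₁) = ln(22/5) / ln(15.34/0.1754) = 1.4816 / 4.4711 = 0.3314
c = S₁ / A₁^z = 5 / 0.1754^0.3314 = 5 / 0.5617 = 8.902

8.90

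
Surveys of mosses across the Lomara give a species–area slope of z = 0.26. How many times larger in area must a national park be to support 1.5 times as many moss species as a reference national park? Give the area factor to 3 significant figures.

(A₂/A₁)^0.26 = 1.5, so A₂/A₁ = 1.5^(1/0.26) = 1.5^3.846
ln(A₂/A₁) = ln 1.5 / 0.26 = 0.4055 / 0.26 = 1.5595
A₂/A₁ = e^1.5595 ≈ 4.756

4.76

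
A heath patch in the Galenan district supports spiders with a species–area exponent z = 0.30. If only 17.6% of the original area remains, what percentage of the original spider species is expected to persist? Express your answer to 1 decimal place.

59.4%

S_new/S_old = (A_new/A_old)^z = 0.176^0.3
= exp(0.3 × ln 0.176) = exp(0.3 × -1.7373) = exp(-0.5212) ≈ 0.5938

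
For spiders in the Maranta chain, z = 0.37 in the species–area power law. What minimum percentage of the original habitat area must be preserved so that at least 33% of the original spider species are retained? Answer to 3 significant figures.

Need (A_new/A_old)^0.37 = 0.33, so A_new/A_old = 0.33^(1/0.37) = 0.33^2.703
ln(A_new/A_old) = ln 0.33 / 0.37 = -1.1087 / 0.37 = -2.9964
A_new/A_old = e^-2.9964 ≈ 0.04997

5.00%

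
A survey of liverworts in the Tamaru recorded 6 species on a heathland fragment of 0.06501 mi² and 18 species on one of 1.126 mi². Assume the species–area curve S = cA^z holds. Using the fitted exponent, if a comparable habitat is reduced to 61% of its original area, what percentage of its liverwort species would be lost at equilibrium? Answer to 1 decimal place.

17.3%

z = ln(18/6) / ln(1.126/0.06501) = 1.0986 / 2.8519 = 0.3852
S_new/S_old = (A_new/A_old)^z = 0.61^0.3852 = exp(0.3852 × -0.4943) = 0.8266
Fraction lost = 1 − 0.8266 = 0.1734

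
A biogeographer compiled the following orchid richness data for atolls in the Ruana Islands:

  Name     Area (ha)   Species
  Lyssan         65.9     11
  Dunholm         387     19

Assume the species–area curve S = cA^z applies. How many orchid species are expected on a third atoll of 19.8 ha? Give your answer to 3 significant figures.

z = ln(19/11) / ln(387/65.9) = 0.5465 / 1.7703 = 0.3087
c = 11 / 65.9^0.3087 = 11 / 3.644 = 3.019
S₃ = 3.019 × 19.8^0.3087 = 3.019 × 2.514 ≈ 7.589

7.59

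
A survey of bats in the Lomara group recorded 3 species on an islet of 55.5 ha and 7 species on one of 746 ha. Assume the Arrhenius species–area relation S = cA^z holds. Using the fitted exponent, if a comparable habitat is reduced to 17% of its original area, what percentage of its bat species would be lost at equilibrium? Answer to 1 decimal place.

43.9%

z = ln(7/3) / ln(746/55.5) = 0.8473 / 2.5983 = 0.3261
S_new/S_old = (A_new/A_old)^z = 0.17^0.3261 = exp(0.3261 × -1.7720) = 0.5611
Fraction lost = 1 − 0.5611 = 0.4389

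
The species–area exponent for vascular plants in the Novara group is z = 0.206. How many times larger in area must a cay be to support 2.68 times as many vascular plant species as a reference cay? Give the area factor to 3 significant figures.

120

(A₂/A₁)^0.206 = 2.68, so A₂/A₁ = 2.68^(1/0.206) = 2.68^4.854
ln(A₂/A₁) = ln 2.68 / 0.206 = 0.9858 / 0.206 = 4.7855
A₂/A₁ = e^4.7855 ≈ 119.8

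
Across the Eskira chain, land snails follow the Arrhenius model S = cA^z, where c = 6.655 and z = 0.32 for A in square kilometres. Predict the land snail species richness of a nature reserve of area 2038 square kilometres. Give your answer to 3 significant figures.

S = 6.655 × 2038^0.32
ln S = ln 6.655 + 0.32 × ln 2038 = 1.8954 + 0.32 × 7.6197 = 4.3337
S = e^4.3337 ≈ 76.22

76.2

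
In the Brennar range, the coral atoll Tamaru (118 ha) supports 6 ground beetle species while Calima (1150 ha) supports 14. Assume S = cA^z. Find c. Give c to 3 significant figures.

z = ln(S₂/S₁) / ln(A₂/A₁) = ln(14/6) / ln(1150/118) = 0.8473 / 2.2768 = 0.3721
c = S₁ / A₁^z = 6 / 118^0.3721 = 6 / 5.902 = 1.017

1.02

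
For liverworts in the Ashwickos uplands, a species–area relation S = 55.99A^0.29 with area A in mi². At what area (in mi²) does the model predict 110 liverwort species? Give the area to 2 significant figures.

110 = 55.99 × A^0.29  ⇒  A^0.29 = 110/55.99 = 1.965
ln A = ln(1.965) / 0.29 = 0.6753 / 0.29 = 2.3286
A = e^2.3286 ≈ 10.26 mi²

10 mi²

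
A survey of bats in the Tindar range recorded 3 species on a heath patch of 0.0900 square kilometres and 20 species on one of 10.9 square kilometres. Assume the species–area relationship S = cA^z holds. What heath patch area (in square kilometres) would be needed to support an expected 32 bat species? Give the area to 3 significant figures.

z = ln(20/3) / ln(10.9/0.09) = 1.8971 / 4.7967 = 0.3955
c = 3 / 0.09^0.3955 = 3 / 0.3858 = 7.775
A = (32/7.775)^(1/0.3955) ⇒ ln A = ln(4.116)/0.3955 = 3.5771
A = e^3.5771 ≈ 35.77 square kilometres

35.8 square kilometres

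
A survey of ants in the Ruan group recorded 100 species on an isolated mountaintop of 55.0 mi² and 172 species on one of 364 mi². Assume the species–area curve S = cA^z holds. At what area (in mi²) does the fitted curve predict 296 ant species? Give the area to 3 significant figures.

z = ln(172/100) / ln(364/55) = 0.5423 / 1.8898 = 0.2870
c = 100 / 55^0.2870 = 100 / 3.158 = 31.66
A = (296/31.66)^(1/0.2870) ⇒ ln A = ln(9.348)/0.2870 = 7.7889
A = e^7.7889 ≈ 2414 mi²

2410 mi²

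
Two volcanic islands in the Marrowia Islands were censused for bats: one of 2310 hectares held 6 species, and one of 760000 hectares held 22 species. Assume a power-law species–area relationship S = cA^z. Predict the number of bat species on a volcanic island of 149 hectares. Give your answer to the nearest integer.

3

z = ln(22/6) / ln(760000/2310) = 1.2993 / 5.7961 = 0.2242
c = 6 / 2310^0.2242 = 6 / 5.676 = 1.057
S₃ = 1.057 × 149^0.2242 = 1.057 × 3.07 ≈ 3.246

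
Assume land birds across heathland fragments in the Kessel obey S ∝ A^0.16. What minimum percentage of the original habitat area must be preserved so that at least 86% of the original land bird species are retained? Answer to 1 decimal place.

39.0%

Need (A_new/A_old)^0.16 = 0.86, so A_new/A_old = 0.86^(1/0.16) = 0.86^6.25
ln(A_new/A_old) = ln 0.86 / 0.16 = -0.1508 / 0.16 = -0.9426
A_new/A_old = e^-0.9426 ≈ 0.3896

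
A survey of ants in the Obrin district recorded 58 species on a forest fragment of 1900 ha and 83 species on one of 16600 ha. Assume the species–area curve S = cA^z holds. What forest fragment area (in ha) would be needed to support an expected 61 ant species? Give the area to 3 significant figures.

2580 ha

z = ln(83/58) / ln(16600/1900) = 0.3584 / 2.1675 = 0.1653
c = 58 / 1900^0.1653 = 58 / 3.484 = 16.65
A = (61/16.65)^(1/0.1653) ⇒ ln A = ln(3.665)/0.1653 = 7.8546
A = e^7.8546 ≈ 2578 ha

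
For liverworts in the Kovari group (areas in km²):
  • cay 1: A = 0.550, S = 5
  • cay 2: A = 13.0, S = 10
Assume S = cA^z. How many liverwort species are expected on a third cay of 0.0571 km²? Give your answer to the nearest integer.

z = ln(10/5) / ln(13/0.55) = 0.6931 / 3.1628 = 0.2192
c = 5 / 0.55^0.2192 = 5 / 0.8772 = 5.7
S₃ = 5.7 × 0.0571^0.2192 = 5.7 × 0.534 ≈ 3.044

3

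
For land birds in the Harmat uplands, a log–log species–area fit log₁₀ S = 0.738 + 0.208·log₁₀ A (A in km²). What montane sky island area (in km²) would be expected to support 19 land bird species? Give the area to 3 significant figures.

19 = 5.47 × A^0.208  ⇒  A^0.208 = 19/5.47 = 3.473
ln A = ln(3.473) / 0.208 = 1.2451 / 0.208 = 5.9862
A = e^5.9862 ≈ 397.9 km²

398 km²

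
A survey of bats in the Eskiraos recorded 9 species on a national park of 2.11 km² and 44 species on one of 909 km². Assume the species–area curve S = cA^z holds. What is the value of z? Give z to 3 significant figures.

0.262

Taking logs: ln S = ln c + z ln A, so z = (ln S₂ − ln S₁)/(ln A₂ − ln A₁).
z = ln(44/9) / ln(909/2.11) = ln(4.889) / ln(430.8) = 1.5870 / 6.0657 = 0.2616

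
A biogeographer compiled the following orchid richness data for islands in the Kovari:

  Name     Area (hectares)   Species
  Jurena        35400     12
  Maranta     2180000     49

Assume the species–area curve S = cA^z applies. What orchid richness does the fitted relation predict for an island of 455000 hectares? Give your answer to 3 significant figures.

28.7

z = ln(49/12) / ln(2180000/35400) = 1.4069 / 4.1204 = 0.3415
c = 12 / 35400^0.3415 = 12 / 35.75 = 0.3357
S₃ = 0.3357 × 455000^0.3415 = 0.3357 × 85.5 ≈ 28.7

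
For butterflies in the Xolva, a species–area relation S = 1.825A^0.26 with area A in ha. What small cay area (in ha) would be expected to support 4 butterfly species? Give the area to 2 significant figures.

4 = 1.825 × A^0.26  ⇒  A^0.26 = 4/1.825 = 2.192
ln A = ln(2.192) / 0.26 = 0.7847 / 0.26 = 3.0181
A = e^3.0181 ≈ 20.45 ha

20 ha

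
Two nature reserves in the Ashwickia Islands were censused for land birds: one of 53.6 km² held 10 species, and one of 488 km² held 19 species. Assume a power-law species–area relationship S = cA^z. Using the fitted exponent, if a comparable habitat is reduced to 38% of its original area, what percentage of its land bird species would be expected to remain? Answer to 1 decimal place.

75.5%

z = ln(19/10) / ln(488/53.6) = 0.6419 / 2.2088 = 0.2906
S_new/S_old = (A_new/A_old)^z = 0.38^0.2906 = exp(0.2906 × -0.9676) = 0.7549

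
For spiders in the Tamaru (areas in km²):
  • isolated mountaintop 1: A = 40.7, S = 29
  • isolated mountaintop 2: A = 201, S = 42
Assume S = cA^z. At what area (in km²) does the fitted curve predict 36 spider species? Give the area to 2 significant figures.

100 km²

z = ln(42/29) / ln(201/40.7) = 0.3704 / 1.5971 = 0.2319
c = 29 / 40.7^0.2319 = 29 / 2.362 = 12.28
A = (36/12.28)^(1/0.2319) ⇒ ln A = ln(2.932)/0.2319 = 4.6386
A = e^4.6386 ≈ 103.4 km²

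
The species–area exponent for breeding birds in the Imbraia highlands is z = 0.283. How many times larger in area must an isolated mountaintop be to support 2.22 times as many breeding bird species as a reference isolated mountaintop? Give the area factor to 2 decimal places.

(A₂/A₁)^0.283 = 2.22, so A₂/A₁ = 2.22^(1/0.283) = 2.22^3.534
ln(A₂/A₁) = ln 2.22 / 0.283 = 0.7975 / 0.283 = 2.8180
A₂/A₁ = e^2.8180 ≈ 16.74

16.74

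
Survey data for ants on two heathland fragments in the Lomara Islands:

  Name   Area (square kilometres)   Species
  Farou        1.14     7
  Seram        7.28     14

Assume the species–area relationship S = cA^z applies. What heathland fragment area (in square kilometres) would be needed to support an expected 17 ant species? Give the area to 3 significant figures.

12.2 square kilometres

z = ln(14/7) / ln(7.28/1.14) = 0.6931 / 1.8541 = 0.3738
c = 7 / 1.14^0.3738 = 7 / 1.05 = 6.665
A = (17/6.665)^(1/0.3738) ⇒ ln A = ln(2.55)/0.3738 = 2.5045
A = e^2.5045 ≈ 12.24 square kilometres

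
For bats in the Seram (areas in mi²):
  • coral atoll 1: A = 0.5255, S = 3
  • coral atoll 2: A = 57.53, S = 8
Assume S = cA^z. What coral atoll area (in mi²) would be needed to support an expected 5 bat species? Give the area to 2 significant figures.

6.1 mi²

z = ln(8/3) / ln(57.53/0.5255) = 0.9808 / 4.6957 = 0.2089
c = 3 / 0.5255^0.2089 = 3 / 0.8742 = 3.432
A = (5/3.432)^(1/0.2089) ⇒ ln A = ln(1.457)/0.2089 = 1.8022
A = e^1.8022 ≈ 6.063 mi²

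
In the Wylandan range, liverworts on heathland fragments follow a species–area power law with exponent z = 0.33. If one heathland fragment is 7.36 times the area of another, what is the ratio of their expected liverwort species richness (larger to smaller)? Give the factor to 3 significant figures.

S₂/S₁ = (A₂/A₁)^z = 7.36^0.33
ln(S₂/S₁) = 0.33 × ln 7.36 = 0.33 × 1.9961 = 0.6587
S₂/S₁ = e^0.6587 ≈ 1.932

1.93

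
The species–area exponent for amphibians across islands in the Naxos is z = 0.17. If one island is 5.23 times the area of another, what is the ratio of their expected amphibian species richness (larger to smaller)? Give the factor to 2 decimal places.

S₂/S₁ = (A₂/A₁)^z = 5.23^0.17
ln(S₂/S₁) = 0.17 × ln 5.23 = 0.17 × 1.6544 = 0.2812
S₂/S₁ = e^0.2812 ≈ 1.325

1.32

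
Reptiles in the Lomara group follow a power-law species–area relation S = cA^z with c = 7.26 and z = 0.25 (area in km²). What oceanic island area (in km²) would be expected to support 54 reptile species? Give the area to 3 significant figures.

3060 km²

54 = 7.26 × A^0.25  ⇒  A^0.25 = 54/7.26 = 7.438
ln A = ln(7.438) / 0.25 = 2.0066 / 0.25 = 8.0264
A = e^8.0264 ≈ 3061 km²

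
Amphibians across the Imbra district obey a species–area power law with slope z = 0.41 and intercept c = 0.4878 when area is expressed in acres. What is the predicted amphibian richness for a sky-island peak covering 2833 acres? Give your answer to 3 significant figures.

S = 0.4878 × 2833^0.41 = 0.4878 × 26.03 ≈ 12.7

12.7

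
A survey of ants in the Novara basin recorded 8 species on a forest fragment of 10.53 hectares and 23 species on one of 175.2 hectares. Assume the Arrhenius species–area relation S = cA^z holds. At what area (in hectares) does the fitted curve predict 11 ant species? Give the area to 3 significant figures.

24.6 hectares

z = ln(23/8) / ln(175.2/10.53) = 1.0561 / 2.8117 = 0.3756
c = 8 / 10.53^0.3756 = 8 / 2.421 = 3.304
A = (11/3.304)^(1/0.3756) ⇒ ln A = ln(3.329)/0.3756 = 3.2021
A = e^3.2021 ≈ 24.58 hectares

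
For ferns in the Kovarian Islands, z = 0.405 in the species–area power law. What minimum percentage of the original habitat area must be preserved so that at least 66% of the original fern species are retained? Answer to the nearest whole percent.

Need (A_new/A_old)^0.405 = 0.66, so A_new/A_old = 0.66^(1/0.405) = 0.66^2.469
ln(A_new/A_old) = ln 0.66 / 0.405 = -0.4155 / 0.405 = -1.0260
A_new/A_old = e^-1.0260 ≈ 0.3585

36%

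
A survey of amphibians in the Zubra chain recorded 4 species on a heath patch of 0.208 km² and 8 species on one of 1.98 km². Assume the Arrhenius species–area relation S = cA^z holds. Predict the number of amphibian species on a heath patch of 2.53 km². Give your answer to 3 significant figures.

8.63

z = ln(8/4) / ln(1.98/0.208) = 0.6931 / 2.2533 = 0.3076
c = 4 / 0.208^0.3076 = 4 / 0.6169 = 6.484
S₃ = 6.484 × 2.53^0.3076 = 6.484 × 1.33 ≈ 8.627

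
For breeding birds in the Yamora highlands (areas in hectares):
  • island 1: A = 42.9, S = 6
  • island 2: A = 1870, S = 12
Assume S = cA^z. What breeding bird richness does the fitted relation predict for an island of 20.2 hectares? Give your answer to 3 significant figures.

z = ln(12/6) / ln(1870/42.9) = 0.6931 / 3.7748 = 0.1836
c = 6 / 42.9^0.1836 = 6 / 1.994 = 3.009
S₃ = 3.009 × 20.2^0.1836 = 3.009 × 1.737 ≈ 5.225

5.23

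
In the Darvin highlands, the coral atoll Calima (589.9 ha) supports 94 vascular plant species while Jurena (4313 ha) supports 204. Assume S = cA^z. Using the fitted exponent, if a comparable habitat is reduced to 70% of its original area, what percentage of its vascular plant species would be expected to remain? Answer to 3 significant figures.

z = ln(204/94) / ln(4313/589.9) = 0.7748 / 1.9894 = 0.3895
S_new/S_old = (A_new/A_old)^z = 0.7^0.3895 = exp(0.3895 × -0.3567) = 0.8703

87.0%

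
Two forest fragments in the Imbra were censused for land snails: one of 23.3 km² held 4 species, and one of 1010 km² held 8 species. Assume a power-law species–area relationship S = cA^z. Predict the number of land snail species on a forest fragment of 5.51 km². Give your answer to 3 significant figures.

z = ln(8/4) / ln(1010/23.3) = 0.6931 / 3.7693 = 0.1839
c = 4 / 23.3^0.1839 = 4 / 1.784 = 2.242
S₃ = 2.242 × 5.51^0.1839 = 2.242 × 1.369 ≈ 3.068

3.07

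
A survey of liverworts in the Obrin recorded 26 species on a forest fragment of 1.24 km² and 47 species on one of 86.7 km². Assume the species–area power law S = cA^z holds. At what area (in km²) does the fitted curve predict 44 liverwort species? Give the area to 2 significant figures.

54 km²

z = ln(47/26) / ln(86.7/1.24) = 0.5921 / 4.2473 = 0.1394
c = 26 / 1.24^0.1394 = 26 / 1.03 = 25.23
A = (44/25.23)^(1/0.1394) ⇒ ln A = ln(1.744)/0.1394 = 3.9893
A = e^3.9893 ≈ 54.02 km²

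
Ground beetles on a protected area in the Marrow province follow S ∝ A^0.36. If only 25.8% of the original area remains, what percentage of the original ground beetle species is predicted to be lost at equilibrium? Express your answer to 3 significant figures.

38.6%

S_new/S_old = (A_new/A_old)^z = 0.258^0.36
= exp(0.36 × ln 0.258) = exp(0.36 × -1.3548) = exp(-0.4877) ≈ 0.614
Fraction lost = 1 − 0.614 = 0.386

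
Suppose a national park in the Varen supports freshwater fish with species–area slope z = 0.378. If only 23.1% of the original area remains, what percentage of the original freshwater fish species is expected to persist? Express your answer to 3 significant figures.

S_new/S_old = (A_new/A_old)^z = 0.231^0.378
= exp(0.378 × ln 0.231) = exp(0.378 × -1.4653) = exp(-0.5539) ≈ 0.5747

57.5%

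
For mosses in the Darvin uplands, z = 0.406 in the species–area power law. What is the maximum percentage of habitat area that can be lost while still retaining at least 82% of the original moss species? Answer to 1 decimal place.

38.7%

Need (A_new/A_old)^0.406 = 0.82, so A_new/A_old = 0.82^(1/0.406) = 0.82^2.463
ln(A_new/A_old) = ln 0.82 / 0.406 = -0.1985 / 0.406 = -0.4888
A_new/A_old = e^-0.4888 ≈ 0.6134
Fraction that can be lost = 1 − 0.6134 = 0.3866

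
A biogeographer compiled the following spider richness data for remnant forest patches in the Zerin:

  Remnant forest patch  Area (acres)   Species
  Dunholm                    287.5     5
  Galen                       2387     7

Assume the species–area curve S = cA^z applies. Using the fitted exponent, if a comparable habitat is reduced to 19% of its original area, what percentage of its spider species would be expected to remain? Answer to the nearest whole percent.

77%

z = ln(7/5) / ln(2387/287.5) = 0.3365 / 2.1166 = 0.1590
S_new/S_old = (A_new/A_old)^z = 0.19^0.1590 = exp(0.1590 × -1.6607) = 0.768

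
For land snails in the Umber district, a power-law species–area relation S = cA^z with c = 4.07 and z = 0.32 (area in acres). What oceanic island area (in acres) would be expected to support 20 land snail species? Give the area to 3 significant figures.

20 = 4.07 × A^0.32  ⇒  A^0.32 = 20/4.07 = 4.914
ln A = ln(4.914) / 0.32 = 1.5921 / 0.32 = 4.9753
A = e^4.9753 ≈ 144.8 acres

145 acres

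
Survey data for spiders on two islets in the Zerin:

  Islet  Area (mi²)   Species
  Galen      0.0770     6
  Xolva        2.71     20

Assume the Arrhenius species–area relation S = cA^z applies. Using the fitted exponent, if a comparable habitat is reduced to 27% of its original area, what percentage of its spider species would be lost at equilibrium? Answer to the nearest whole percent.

36%

z = ln(20/6) / ln(2.71/0.077) = 1.2040 / 3.5609 = 0.3381
S_new/S_old = (A_new/A_old)^z = 0.27^0.3381 = exp(0.3381 × -1.3093) = 0.6423
Fraction lost = 1 − 0.6423 = 0.3577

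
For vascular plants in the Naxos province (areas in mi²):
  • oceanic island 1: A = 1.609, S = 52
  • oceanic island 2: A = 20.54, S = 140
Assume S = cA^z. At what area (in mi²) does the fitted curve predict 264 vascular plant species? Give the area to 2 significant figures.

z = ln(140/52) / ln(20.54/1.609) = 0.9904 / 2.5468 = 0.3889
c = 52 / 1.609^0.3889 = 52 / 1.203 = 43.22
A = (264/43.22)^(1/0.3889) ⇒ ln A = ln(6.108)/0.3889 = 4.6535
A = e^4.6535 ≈ 104.9 mi²

100 mi²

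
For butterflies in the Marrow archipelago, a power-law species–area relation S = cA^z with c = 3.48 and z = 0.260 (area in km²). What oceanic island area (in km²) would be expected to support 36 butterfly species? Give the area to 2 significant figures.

8000 km²

36 = 3.48 × A^0.26  ⇒  A^0.26 = 36/3.48 = 10.34
ln A = ln(10.34) / 0.26 = 2.3365 / 0.26 = 8.9865
A = e^8.9865 ≈ 7994 km²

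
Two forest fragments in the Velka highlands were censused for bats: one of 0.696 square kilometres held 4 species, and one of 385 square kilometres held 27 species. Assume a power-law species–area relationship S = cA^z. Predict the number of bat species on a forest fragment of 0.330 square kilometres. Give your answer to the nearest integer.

3

z = ln(27/4) / ln(385/0.696) = 1.9095 / 6.3156 = 0.3024
c = 4 / 0.696^0.3024 = 4 / 0.8962 = 4.463
S₃ = 4.463 × 0.33^0.3024 = 4.463 × 0.7152 ≈ 3.192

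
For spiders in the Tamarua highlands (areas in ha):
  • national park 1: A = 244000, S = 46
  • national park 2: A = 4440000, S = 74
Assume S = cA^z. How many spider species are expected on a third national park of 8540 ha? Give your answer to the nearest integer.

z = ln(74/46) / ln(4440000/244000) = 0.4754 / 2.9012 = 0.1639
c = 46 / 244000^0.1639 = 46 / 7.635 = 6.025
S₃ = 6.025 × 8540^0.1639 = 6.025 × 4.408 ≈ 26.56

27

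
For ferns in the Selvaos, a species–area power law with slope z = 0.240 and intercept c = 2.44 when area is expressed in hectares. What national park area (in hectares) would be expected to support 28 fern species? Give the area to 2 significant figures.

28 = 2.44 × A^0.24  ⇒  A^0.24 = 28/2.44 = 11.48
ln A = ln(11.48) / 0.24 = 2.4402 / 0.24 = 10.1675
A = e^10.1675 ≈ 26044 hectares

26000 hectares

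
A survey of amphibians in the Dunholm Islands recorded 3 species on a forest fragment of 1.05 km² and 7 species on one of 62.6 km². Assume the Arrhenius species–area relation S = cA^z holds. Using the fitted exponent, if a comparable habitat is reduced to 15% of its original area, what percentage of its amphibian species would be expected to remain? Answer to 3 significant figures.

z = ln(7/3) / ln(62.6/1.05) = 0.8473 / 4.0880 = 0.2073
S_new/S_old = (A_new/A_old)^z = 0.15^0.2073 = exp(0.2073 × -1.8971) = 0.6749

67.5%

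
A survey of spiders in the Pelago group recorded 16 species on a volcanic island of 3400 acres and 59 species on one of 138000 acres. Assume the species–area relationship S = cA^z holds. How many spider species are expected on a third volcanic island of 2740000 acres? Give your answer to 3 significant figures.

z = ln(59/16) / ln(138000/3400) = 1.3049 / 3.7035 = 0.3524
c = 16 / 3400^0.3524 = 16 / 17.55 = 0.9115
S₃ = 0.9115 × 2740000^0.3524 = 0.9115 × 185.5 ≈ 169.1

169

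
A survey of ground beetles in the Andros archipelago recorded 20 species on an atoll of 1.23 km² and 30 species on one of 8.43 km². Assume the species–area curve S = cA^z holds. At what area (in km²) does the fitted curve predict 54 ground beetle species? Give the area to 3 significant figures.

137 km²

z = ln(30/20) / ln(8.43/1.23) = 0.4055 / 1.9248 = 0.2107
c = 20 / 1.23^0.2107 = 20 / 1.045 = 19.15
A = (54/19.15)^(1/0.2107) ⇒ ln A = ln(2.82)/0.2107 = 4.9221
A = e^4.9221 ≈ 137.3 km²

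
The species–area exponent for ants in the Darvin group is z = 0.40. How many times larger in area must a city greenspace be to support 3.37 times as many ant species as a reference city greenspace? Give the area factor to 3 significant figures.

(A₂/A₁)^0.4 = 3.37, so A₂/A₁ = 3.37^(1/0.4) = 3.37^2.5
ln(A₂/A₁) = ln 3.37 / 0.4 = 1.2149 / 0.4 = 3.0373
A₂/A₁ = e^3.0373 ≈ 20.85

20.8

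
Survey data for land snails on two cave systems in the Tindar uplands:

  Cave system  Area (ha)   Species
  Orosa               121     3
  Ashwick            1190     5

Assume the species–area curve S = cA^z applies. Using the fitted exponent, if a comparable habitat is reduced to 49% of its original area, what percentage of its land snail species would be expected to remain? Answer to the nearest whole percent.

85%

z = ln(5/3) / ln(1190/121) = 0.5108 / 2.2859 = 0.2235
S_new/S_old = (A_new/A_old)^z = 0.49^0.2235 = exp(0.2235 × -0.7133) = 0.8526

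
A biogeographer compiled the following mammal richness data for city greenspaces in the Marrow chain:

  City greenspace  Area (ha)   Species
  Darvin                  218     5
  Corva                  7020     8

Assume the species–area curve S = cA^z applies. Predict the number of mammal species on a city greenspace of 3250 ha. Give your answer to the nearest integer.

z = ln(8/5) / ln(7020/218) = 0.4700 / 3.4720 = 0.1354
c = 5 / 218^0.1354 = 5 / 2.073 = 2.412
S₃ = 2.412 × 3250^0.1354 = 2.412 × 2.988 ≈ 7.208

7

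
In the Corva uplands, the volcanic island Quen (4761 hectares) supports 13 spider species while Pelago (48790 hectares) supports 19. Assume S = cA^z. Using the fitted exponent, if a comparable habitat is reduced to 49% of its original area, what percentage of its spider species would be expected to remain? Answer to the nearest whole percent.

z = ln(19/13) / ln(48790/4761) = 0.3795 / 2.3271 = 0.1631
S_new/S_old = (A_new/A_old)^z = 0.49^0.1631 = exp(0.1631 × -0.7133) = 0.8902

89%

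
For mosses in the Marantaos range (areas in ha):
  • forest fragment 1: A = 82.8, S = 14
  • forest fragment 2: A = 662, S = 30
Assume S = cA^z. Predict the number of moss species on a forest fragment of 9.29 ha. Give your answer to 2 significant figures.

6.3

z = ln(30/14) / ln(662/82.8) = 0.7621 / 2.0788 = 0.3666
c = 14 / 82.8^0.3666 = 14 / 5.049 = 2.773
S₃ = 2.773 × 9.29^0.3666 = 2.773 × 2.264 ≈ 6.278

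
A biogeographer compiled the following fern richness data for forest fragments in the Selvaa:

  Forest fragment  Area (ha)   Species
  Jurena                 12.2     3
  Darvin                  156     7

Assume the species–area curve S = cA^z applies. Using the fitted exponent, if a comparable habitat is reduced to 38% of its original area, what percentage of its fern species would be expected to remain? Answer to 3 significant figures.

z = ln(7/3) / ln(156/12.2) = 0.8473 / 2.5484 = 0.3325
S_new/S_old = (A_new/A_old)^z = 0.38^0.3325 = exp(0.3325 × -0.9676) = 0.7249

72.5%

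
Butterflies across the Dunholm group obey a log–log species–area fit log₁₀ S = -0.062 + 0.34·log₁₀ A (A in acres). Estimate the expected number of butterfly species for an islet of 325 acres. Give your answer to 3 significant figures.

6.19

S = 0.867 × 325^0.34
ln S = ln 0.867 + 0.34 × ln 325 = -0.1428 + 0.34 × 5.7838 = 1.8237
S = e^1.8237 ≈ 6.195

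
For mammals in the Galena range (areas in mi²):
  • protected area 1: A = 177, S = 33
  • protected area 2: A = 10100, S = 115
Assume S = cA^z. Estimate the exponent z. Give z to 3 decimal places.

0.309

Taking logs: ln S = ln c + z ln A, so z = (ln S₂ − ln S₁)/(ln A₂ − ln A₁).
z = ln(115/33) / ln(10100/177) = ln(3.485) / ln(57.06) = 1.2484 / 4.0441 = 0.3087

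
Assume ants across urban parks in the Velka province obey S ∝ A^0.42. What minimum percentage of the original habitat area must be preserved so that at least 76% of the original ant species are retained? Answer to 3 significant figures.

Need (A_new/A_old)^0.42 = 0.76, so A_new/A_old = 0.76^(1/0.42) = 0.76^2.381
ln(A_new/A_old) = ln 0.76 / 0.42 = -0.2744 / 0.42 = -0.6534
A_new/A_old = e^-0.6534 ≈ 0.5203

52.0%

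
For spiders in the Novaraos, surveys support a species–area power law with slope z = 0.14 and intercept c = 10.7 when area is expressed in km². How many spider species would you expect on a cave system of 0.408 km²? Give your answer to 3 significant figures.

S = 10.7 × 0.408^0.14 = 10.7 × 0.882 ≈ 9.438

9.44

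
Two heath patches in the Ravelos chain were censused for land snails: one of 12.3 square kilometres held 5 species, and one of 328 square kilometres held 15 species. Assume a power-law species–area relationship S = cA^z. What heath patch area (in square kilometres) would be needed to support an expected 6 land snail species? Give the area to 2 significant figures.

z = ln(15/5) / ln(328/12.3) = 1.0986 / 3.2834 = 0.3346
c = 5 / 12.3^0.3346 = 5 / 2.316 = 2.159
A = (6/2.159)^(1/0.3346) ⇒ ln A = ln(2.779)/0.3346 = 3.0545
A = e^3.0545 ≈ 21.21 square kilometres

21 square kilometres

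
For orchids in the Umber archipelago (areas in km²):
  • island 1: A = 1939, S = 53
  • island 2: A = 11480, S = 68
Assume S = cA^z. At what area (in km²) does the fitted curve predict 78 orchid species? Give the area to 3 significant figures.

30600 km²

z = ln(68/53) / ln(11480/1939) = 0.2492 / 1.7784 = 0.1401
c = 53 / 1939^0.1401 = 53 / 2.889 = 18.35
A = (78/18.35)^(1/0.1401) ⇒ ln A = ln(4.251)/0.1401 = 10.3274
A = e^10.3274 ≈ 30560 km²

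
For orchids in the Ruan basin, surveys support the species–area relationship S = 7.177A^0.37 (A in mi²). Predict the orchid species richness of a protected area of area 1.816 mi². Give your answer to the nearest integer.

S = 7.177 × 1.816^0.37
ln S = ln 7.177 + 0.37 × ln 1.816 = 1.9709 + 0.37 × 0.5966 = 2.1916
S = e^2.1916 ≈ 8.95

9 species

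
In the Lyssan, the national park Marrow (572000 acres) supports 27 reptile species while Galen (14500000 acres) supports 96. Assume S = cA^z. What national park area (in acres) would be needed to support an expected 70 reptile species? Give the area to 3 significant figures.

6480000 acres

z = ln(96/27) / ln(14500000/572000) = 1.2685 / 3.2328 = 0.3924
c = 27 / 572000^0.3924 = 27 / 181.6 = 0.1487
A = (70/0.1487)^(1/0.3924) ⇒ ln A = ln(470.9)/0.3924 = 15.6847
A = e^15.6847 ≈ 6483149 acres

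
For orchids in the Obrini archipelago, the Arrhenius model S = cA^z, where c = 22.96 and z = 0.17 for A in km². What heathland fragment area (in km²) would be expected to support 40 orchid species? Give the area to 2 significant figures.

40 = 22.96 × A^0.17  ⇒  A^0.17 = 40/22.96 = 1.742
ln A = ln(1.742) / 0.17 = 0.5551 / 0.17 = 3.2654
A = e^3.2654 ≈ 26.19 km²

26 km²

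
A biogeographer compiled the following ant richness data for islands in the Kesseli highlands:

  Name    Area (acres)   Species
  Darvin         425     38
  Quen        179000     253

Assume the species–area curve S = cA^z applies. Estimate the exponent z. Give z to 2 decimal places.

Taking logs: ln S = ln c + z ln A, so z = (ln S₂ − ln S₁)/(ln A₂ − ln A₁).
z = ln(253/38) / ln(179000/425) = ln(6.658) / ln(421.2) = 1.8958 / 6.0431 = 0.3137

0.31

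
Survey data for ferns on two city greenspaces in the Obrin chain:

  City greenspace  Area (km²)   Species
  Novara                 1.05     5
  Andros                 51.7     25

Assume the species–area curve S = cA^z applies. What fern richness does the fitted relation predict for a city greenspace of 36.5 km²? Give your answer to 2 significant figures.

z = ln(25/5) / ln(51.7/1.05) = 1.6094 / 3.8967 = 0.4130
c = 5 / 1.05^0.4130 = 5 / 1.02 = 4.9
S₃ = 4.9 × 36.5^0.4130 = 4.9 × 4.418 ≈ 21.65

22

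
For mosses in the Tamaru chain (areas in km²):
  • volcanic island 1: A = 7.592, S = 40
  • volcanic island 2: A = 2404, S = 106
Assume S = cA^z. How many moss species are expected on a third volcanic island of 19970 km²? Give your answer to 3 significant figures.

z = ln(106/40) / ln(2404/7.592) = 0.9746 / 5.7578 = 0.1693
c = 40 / 7.592^0.1693 = 40 / 1.409 = 28.38
S₃ = 28.38 × 19970^0.1693 = 28.38 × 5.344 ≈ 151.7

152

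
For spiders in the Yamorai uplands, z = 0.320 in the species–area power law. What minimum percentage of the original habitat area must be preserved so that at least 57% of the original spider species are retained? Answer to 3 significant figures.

17.3%

Need (A_new/A_old)^0.32 = 0.57, so A_new/A_old = 0.57^(1/0.32) = 0.57^3.125
ln(A_new/A_old) = ln 0.57 / 0.32 = -0.5621 / 0.32 = -1.7566
A_new/A_old = e^-1.7566 ≈ 0.1726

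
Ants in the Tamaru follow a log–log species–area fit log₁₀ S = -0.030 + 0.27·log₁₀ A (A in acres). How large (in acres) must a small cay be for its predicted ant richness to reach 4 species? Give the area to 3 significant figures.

219 acres

4 = 0.9333 × A^0.27  ⇒  A^0.27 = 4/0.9333 = 4.286
ln A = ln(4.286) / 0.27 = 1.4554 / 0.27 = 5.3903
A = e^5.3903 ≈ 219.3 acres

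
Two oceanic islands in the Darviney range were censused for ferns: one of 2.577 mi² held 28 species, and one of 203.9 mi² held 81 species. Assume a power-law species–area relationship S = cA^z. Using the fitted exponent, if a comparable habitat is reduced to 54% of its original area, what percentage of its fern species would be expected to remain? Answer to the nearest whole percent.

z = ln(81/28) / ln(203.9/2.577) = 1.0622 / 4.3710 = 0.2430
S_new/S_old = (A_new/A_old)^z = 0.54^0.2430 = exp(0.2430 × -0.6162) = 0.8609

86%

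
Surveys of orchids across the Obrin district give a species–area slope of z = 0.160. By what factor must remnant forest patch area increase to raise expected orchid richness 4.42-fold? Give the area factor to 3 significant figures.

(A₂/A₁)^0.16 = 4.42, so A₂/A₁ = 4.42^(1/0.16) = 4.42^6.25
ln(A₂/A₁) = ln 4.42 / 0.16 = 1.4861 / 0.16 = 9.2884
A₂/A₁ = e^9.2884 ≈ 10812

10800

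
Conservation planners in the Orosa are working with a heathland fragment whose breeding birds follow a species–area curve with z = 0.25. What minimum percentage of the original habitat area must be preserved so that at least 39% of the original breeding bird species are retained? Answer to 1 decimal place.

2.3%

Need (A_new/A_old)^0.25 = 0.39, so A_new/A_old = 0.39^(1/0.25) = 0.39^4
ln(A_new/A_old) = ln 0.39 / 0.25 = -0.9416 / 0.25 = -3.7664
A_new/A_old = e^-3.7664 ≈ 0.02313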